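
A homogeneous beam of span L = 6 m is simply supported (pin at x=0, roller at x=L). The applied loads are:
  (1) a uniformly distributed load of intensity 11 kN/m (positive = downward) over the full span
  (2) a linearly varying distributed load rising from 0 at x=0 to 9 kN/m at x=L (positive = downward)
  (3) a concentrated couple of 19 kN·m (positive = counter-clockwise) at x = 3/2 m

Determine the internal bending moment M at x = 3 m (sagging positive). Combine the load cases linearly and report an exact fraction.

Load 1 — uniform load w=11 kN/m over full span:
  M_1 = wx(L-x)/2 = 11·3·(6-3)/2 = 99/2 kN·m
Load 2 — triangular load w₀=9 kN/m (0→w₀ over full span):
  M_2 = w₀Lx/6 - w₀x³/(6L) = 9·6·3/6 - 9·3³/(6·6) = 81/4 kN·m
Load 3 — applied couple M₀=19 kN·m at a=3/2 m (b=L-a=9/2):
  M_3 = M₀x/L - M₀  [x>a] = 19·3/6 - 19 = -19/2 kN·m
Superposition: M = Σ M_i = 241/4 kN·m ≈ 60.250000 kN·m

M(3) = 241/4 kN·m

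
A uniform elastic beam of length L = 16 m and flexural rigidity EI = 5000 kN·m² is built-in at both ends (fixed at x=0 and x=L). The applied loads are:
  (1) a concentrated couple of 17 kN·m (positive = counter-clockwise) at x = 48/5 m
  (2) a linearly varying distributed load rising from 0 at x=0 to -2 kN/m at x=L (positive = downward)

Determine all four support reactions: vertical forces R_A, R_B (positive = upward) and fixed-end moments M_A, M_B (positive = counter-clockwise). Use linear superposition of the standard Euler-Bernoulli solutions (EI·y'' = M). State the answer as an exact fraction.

R_A = -327/100 kN, M_A = -872/75 kN·m, R_B = -1273/100 kN, M_B = 691/25 kN·m

Load 1 — applied couple M₀=17 kN·m at a=48/5 m (b=L-a=32/5):
  R_A = 6M₀ab/L³ = 6·17·(48/5)·(32/5)/16³ = 153/100 kN
  M_A = M₀b(2a-b)/L² = 17·(32/5)·(2·(48/5)-(32/5))/16² = 136/25 kN·m
  R_B = -6M₀ab/L³ = -6·17·(48/5)·(32/5)/16³ = -153/100 kN
  M_B = M₀a(2b-a)/L² = 17·(48/5)·(2·(32/5)-(48/5))/16² = 51/25 kN·m
Load 2 — triangular load w₀=-2 kN/m (0→w₀ over full span):
  R_A = 3w₀L/20 = 3·(-2)·16/20 = -24/5 kN
  M_A = w₀L²/30 = (-2)·16²/30 = -256/15 kN·m
  R_B = 7w₀L/20 = 7·(-2)·16/20 = -56/5 kN
  M_B = -w₀L²/20 = -(-2)·16²/20 = 128/5 kN·m
Superposition: R_A = -327/100 kN, M_A = -872/75 kN·m, R_B = -1273/100 kN, M_B = 691/25 kN·m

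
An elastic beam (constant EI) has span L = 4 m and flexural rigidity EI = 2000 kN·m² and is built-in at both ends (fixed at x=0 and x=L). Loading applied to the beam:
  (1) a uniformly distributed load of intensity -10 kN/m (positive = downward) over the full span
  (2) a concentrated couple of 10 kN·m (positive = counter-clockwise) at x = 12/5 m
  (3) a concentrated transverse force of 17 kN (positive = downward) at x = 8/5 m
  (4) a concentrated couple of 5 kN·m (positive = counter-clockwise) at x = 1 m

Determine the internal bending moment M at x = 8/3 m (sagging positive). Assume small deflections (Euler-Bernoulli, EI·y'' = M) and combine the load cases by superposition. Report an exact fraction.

Load 1 — uniform load w=-10 kN/m over full span:
  M_1 = wLx/2 - wL²/12 - wx²/2 = (-10)·4·(8/3)/2 - (-10)·4²/12 - (-10)·(8/3)²/2 = -40/9 kN·m
Load 2 — applied couple M₀=10 kN·m at a=12/5 m (b=L-a=8/5):
  M_2 = R_Ax - M_A - M₀  [x>a] with R_A=18/5, M_A=16/5 = (18/5)·(8/3) - (16/5) - 10 = -18/5 kN·m
Load 3 — point force P=17 kN at a=8/5 m (b=L-a=12/5):
  M_3 = Pa²(a+3b)(L-x)/L³ - Pa²b/L²  [x>a] = 17·(8/5)²·((8/5)+3·(12/5))·(4-(8/3))/4³ - 17·(8/5)²·(12/5)/4² = 544/375 kN·m
Load 4 — applied couple M₀=5 kN·m at a=1 m (b=L-a=3):
  M_4 = R_Ax - M_A - M₀  [x>a] with R_A=45/32, M_A=-15/16 = (45/32)·(8/3) - (-15/16) - 5 = -5/16 kN·m
Superposition: M = Σ M_i = -124313/18000 kN·m ≈ -6.906278 kN·m

M(8/3) = -124313/18000 kN·m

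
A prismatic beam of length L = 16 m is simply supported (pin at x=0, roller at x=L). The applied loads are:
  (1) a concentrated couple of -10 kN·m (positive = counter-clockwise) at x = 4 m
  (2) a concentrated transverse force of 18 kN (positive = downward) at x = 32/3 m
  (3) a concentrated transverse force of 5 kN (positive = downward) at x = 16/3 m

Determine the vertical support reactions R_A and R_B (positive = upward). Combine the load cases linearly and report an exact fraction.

Load 1 — applied couple M₀=-10 kN·m at a=4 m (b=L-a=12):
  R_A = M₀/L = (-10)/16 = -5/8 kN
  R_B = -M₀/L = -(-10)/16 = 5/8 kN
Load 2 — point force P=18 kN at a=32/3 m (b=L-a=16/3):
  R_A = Pb/L = 18·(16/3)/16 = 6 kN
  R_B = Pa/L = 18·(32/3)/16 = 12 kN
Load 3 — point force P=5 kN at a=16/3 m (b=L-a=32/3):
  R_A = Pb/L = 5·(32/3)/16 = 10/3 kN
  R_B = Pa/L = 5·(16/3)/16 = 5/3 kN
Superposition: R_A = 209/24 kN, R_B = 343/24 kN

R_A = 209/24 kN, R_B = 343/24 kN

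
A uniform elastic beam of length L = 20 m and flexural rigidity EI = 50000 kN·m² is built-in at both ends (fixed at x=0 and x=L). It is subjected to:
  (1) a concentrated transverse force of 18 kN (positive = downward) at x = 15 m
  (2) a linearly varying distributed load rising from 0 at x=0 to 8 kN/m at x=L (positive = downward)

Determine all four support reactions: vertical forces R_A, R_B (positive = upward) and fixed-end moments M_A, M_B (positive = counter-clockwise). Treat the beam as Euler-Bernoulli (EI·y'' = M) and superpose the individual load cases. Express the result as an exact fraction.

R_A = 429/16 kN, M_A = 2965/24 kN·m, R_B = 1139/16 kN, M_B = -1685/8 kN·m

Load 1 — point force P=18 kN at a=15 m (b=L-a=5):
  R_A = Pb²(3a+b)/L³ = 18·5²·(3·15+5)/20³ = 45/16 kN
  M_A = Pab²/L² = 18·15·5²/20² = 135/8 kN·m
  R_B = Pa²(a+3b)/L³ = 18·15²·(15+3·5)/20³ = 243/16 kN
  M_B = -Pa²b/L² = -18·15²·5/20² = -405/8 kN·m
Load 2 — triangular load w₀=8 kN/m (0→w₀ over full span):
  R_A = 3w₀L/20 = 3·8·20/20 = 24 kN
  M_A = w₀L²/30 = 8·20²/30 = 320/3 kN·m
  R_B = 7w₀L/20 = 7·8·20/20 = 56 kN
  M_B = -w₀L²/20 = -8·20²/20 = -160 kN·m
Superposition: R_A = 429/16 kN, M_A = 2965/24 kN·m, R_B = 1139/16 kN, M_B = -1685/8 kN·m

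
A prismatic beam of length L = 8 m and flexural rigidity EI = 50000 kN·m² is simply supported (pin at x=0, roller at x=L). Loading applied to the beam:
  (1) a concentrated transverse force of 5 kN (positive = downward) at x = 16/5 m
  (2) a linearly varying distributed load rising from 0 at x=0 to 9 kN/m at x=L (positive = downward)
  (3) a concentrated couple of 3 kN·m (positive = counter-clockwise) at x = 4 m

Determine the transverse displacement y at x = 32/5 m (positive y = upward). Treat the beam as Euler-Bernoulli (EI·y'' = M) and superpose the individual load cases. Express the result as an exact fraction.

Load 1 — point force P=5 kN at a=16/5 m (b=L-a=24/5):
  y_1 = -Pa(L-x)(2Lx-a²-x²)/(6LEI)  [x>a] = -5·(16/5)·(8-(32/5))·(2·8·(32/5)-(16/5)²-(32/5)²)/(6·8·50000) = -128/234375 m
Load 2 — triangular load w₀=9 kN/m (0→w₀ over full span):
  y_2 = -w₀x(7L⁴-10L²x²+3x⁴)/(360LEI) = -9·(32/5)·(7·8⁴-10·8²·(32/5)²+3·(32/5)⁴)/(360·8·50000) = -146304/48828125 m
Load 3 — applied couple M₀=3 kN·m at a=4 m (b=L-a=4):
  y_3 = (M₀x³/(6L)-M₀(x-a)²/2+C₁x)/EI  [x>a] with C₁=M₀(3b²-L²)/(6L)=-1 = (3·(32/5)³/(6·8)-3·((32/5)-4)²/2+(-1)·(32/5))/50000 = 21/781250 m
Superposition: y = Σ y_i = -1029949/292968750 m ≈ -0.003516 m

y(32/5) = -1029949/292968750 m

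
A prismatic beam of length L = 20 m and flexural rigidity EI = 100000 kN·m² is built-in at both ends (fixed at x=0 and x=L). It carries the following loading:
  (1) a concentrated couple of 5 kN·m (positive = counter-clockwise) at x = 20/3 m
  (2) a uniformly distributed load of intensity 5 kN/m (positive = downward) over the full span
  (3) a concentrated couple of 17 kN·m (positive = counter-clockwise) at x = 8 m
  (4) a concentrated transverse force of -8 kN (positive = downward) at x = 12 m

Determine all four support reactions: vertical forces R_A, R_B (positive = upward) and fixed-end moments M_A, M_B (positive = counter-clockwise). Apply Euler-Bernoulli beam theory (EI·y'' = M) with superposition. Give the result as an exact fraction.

R_A = 18278/375 kN, M_A = 11501/75 kN·m, R_B = 16222/375 kN, M_B = -3413/25 kN·m

Load 1 — applied couple M₀=5 kN·m at a=20/3 m (b=L-a=40/3):
  R_A = 6M₀ab/L³ = 6·5·(20/3)·(40/3)/20³ = 1/3 kN
  M_A = M₀b(2a-b)/L² = 5·(40/3)·(2·(20/3)-(40/3))/20² = 0 kN·m
  R_B = -6M₀ab/L³ = -6·5·(20/3)·(40/3)/20³ = -1/3 kN
  M_B = M₀a(2b-a)/L² = 5·(20/3)·(2·(40/3)-(20/3))/20² = 5/3 kN·m
Load 2 — uniform load w=5 kN/m over full span:
  R_A = wL/2 = 5·20/2 = 50 kN
  M_A = wL²/12 = 5·20²/12 = 500/3 kN·m
  R_B = wL/2 = 5·20/2 = 50 kN
  M_B = -wL²/12 = -5·20²/12 = -500/3 kN·m
Load 3 — applied couple M₀=17 kN·m at a=8 m (b=L-a=12):
  R_A = 6M₀ab/L³ = 6·17·8·12/20³ = 153/125 kN
  M_A = M₀b(2a-b)/L² = 17·12·(2·8-12)/20² = 51/25 kN·m
  R_B = -6M₀ab/L³ = -6·17·8·12/20³ = -153/125 kN
  M_B = M₀a(2b-a)/L² = 17·8·(2·12-8)/20² = 136/25 kN·m
Load 4 — point force P=-8 kN at a=12 m (b=L-a=8):
  R_A = Pb²(3a+b)/L³ = (-8)·8²·(3·12+8)/20³ = -352/125 kN
  M_A = Pab²/L² = (-8)·12·8²/20² = -384/25 kN·m
  R_B = Pa²(a+3b)/L³ = (-8)·12²·(12+3·8)/20³ = -648/125 kN
  M_B = -Pa²b/L² = -(-8)·12²·8/20² = 576/25 kN·m
Superposition: R_A = 18278/375 kN, M_A = 11501/75 kN·m, R_B = 16222/375 kN, M_B = -3413/25 kN·m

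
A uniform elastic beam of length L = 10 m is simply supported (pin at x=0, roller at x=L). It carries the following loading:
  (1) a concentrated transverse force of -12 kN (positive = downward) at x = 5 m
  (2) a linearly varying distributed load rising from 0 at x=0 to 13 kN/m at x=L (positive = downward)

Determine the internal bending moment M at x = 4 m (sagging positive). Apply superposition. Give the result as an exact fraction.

Load 1 — point force P=-12 kN at a=5 m (b=L-a=5):
  M_1 = Pbx/L  [x≤a] = (-12)·5·4/10 = -24 kN·m
Load 2 — triangular load w₀=13 kN/m (0→w₀ over full span):
  M_2 = w₀Lx/6 - w₀x³/(6L) = 13·10·4/6 - 13·4³/(6·10) = 364/5 kN·m
Superposition: M = Σ M_i = 244/5 kN·m ≈ 48.800000 kN·m

M(4) = 244/5 kN·m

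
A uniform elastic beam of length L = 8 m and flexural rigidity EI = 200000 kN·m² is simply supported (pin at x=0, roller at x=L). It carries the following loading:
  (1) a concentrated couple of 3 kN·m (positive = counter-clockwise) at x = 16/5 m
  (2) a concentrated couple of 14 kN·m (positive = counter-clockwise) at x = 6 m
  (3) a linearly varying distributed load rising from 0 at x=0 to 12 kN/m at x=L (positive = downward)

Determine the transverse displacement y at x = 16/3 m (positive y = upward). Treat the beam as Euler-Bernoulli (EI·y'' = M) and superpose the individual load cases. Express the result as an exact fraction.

Load 1 — applied couple M₀=3 kN·m at a=16/5 m (b=L-a=24/5):
  y_1 = (M₀x³/(6L)-M₀(x-a)²/2+C₁x)/EI  [x>a] with C₁=M₀(3b²-L²)/(6L)=8/25 = (3·(16/3)³/(6·8)-3·((16/3)-(16/5))²/2+(8/25)·(16/3))/200000 = 46/2109375 m
Load 2 — applied couple M₀=14 kN·m at a=6 m (b=L-a=2):
  y_2 = (M₀x³/(6L)+C₁x)/EI  [x≤a] with C₁=M₀(3b²-L²)/(6L)=-91/6 = (14·(16/3)³/(6·8)+(-91/6)·(16/3))/200000 = -371/2025000 m
Load 3 — triangular load w₀=12 kN/m (0→w₀ over full span):
  y_3 = -w₀x(7L⁴-10L²x²+3x⁴)/(360LEI) = -12·(16/3)·(7·8⁴-10·8²·(16/3)²+3·(16/3)⁴)/(360·8·200000) = -1088/759375 m
Superposition: y = Σ y_i = -242113/151875000 m ≈ -0.001594 m

y(16/3) = -242113/151875000 m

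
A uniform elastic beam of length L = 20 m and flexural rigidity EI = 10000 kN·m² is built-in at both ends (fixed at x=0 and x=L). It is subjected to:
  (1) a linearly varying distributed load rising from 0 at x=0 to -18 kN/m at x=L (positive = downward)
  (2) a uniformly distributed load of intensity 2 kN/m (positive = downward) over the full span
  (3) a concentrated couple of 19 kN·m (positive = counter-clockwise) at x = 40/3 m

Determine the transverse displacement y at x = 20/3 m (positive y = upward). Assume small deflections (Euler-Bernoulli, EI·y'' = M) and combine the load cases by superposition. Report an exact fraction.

y(20/3) = 493/2430 m

Load 1 — triangular load w₀=-18 kN/m (0→w₀ over full span):
  y_1 = -w₀x²(L-x)²(x+2L)/(120LEI) = -(-18)·(20/3)²·(20-(20/3))²·((20/3)+2·20)/(120·20·10000) = 112/405 m
Load 2 — uniform load w=2 kN/m over full span:
  y_2 = -wx²(L-x)²/(24EI) = -2·(20/3)²·(20-(20/3))²/(24·10000) = -16/243 m
Load 3 — applied couple M₀=19 kN·m at a=40/3 m (b=L-a=20/3):
  y_3 = (R_Ax³/6 - M_Ax²/2)/EI  [x≤a] with R_A=19/15, M_A=19/3 = ((19/15)·(20/3)³/6 - (19/3)·(20/3)²/2)/10000 = -19/2430 m
Superposition: y = Σ y_i = 493/2430 m ≈ 0.202881 m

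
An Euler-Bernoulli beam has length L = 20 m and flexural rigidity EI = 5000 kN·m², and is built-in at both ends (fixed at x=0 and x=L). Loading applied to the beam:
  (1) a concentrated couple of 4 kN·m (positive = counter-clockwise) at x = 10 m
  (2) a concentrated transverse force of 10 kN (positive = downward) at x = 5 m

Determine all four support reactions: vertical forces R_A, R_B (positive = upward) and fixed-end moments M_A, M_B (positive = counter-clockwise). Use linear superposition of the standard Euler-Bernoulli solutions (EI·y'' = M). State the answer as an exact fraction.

Load 1 — applied couple M₀=4 kN·m at a=10 m (b=L-a=10):
  R_A = 6M₀ab/L³ = 6·4·10·10/20³ = 3/10 kN
  M_A = M₀b(2a-b)/L² = 4·10·(2·10-10)/20² = 1 kN·m
  R_B = -6M₀ab/L³ = -6·4·10·10/20³ = -3/10 kN
  M_B = M₀a(2b-a)/L² = 4·10·(2·10-10)/20² = 1 kN·m
Load 2 — point force P=10 kN at a=5 m (b=L-a=15):
  R_A = Pb²(3a+b)/L³ = 10·15²·(3·5+15)/20³ = 135/16 kN
  M_A = Pab²/L² = 10·5·15²/20² = 225/8 kN·m
  R_B = Pa²(a+3b)/L³ = 10·5²·(5+3·15)/20³ = 25/16 kN
  M_B = -Pa²b/L² = -10·5²·15/20² = -75/8 kN·m
Superposition: R_A = 699/80 kN, M_A = 233/8 kN·m, R_B = 101/80 kN, M_B = -67/8 kN·m

R_A = 699/80 kN, M_A = 233/8 kN·m, R_B = 101/80 kN, M_B = -67/8 kN·m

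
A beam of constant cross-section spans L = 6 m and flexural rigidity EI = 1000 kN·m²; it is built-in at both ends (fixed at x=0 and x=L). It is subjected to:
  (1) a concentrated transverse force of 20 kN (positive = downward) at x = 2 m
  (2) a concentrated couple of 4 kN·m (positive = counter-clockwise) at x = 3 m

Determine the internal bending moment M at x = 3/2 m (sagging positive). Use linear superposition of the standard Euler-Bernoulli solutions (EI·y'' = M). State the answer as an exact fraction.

Load 1 — point force P=20 kN at a=2 m (b=L-a=4):
  M_1 = Pb²(3a+b)x/L³ - Pab²/L²  [x≤a] = 20·4²·(3·2+4)·(3/2)/6³ - 20·2·4²/6² = 40/9 kN·m
Load 2 — applied couple M₀=4 kN·m at a=3 m (b=L-a=3):
  M_2 = R_Ax - M_A  [x≤a] with R_A=1, M_A=1 = 1·(3/2) - 1 = 1/2 kN·m
Superposition: M = Σ M_i = 89/18 kN·m ≈ 4.944444 kN·m

M(3/2) = 89/18 kN·m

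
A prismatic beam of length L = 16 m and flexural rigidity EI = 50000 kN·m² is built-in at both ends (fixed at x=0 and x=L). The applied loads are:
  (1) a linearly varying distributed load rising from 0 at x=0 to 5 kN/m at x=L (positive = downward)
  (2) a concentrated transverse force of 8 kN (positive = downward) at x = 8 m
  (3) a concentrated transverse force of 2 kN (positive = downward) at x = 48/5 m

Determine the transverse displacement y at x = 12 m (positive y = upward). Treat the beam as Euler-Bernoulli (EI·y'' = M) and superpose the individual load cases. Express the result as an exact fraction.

Load 1 — triangular load w₀=5 kN/m (0→w₀ over full span):
  y_1 = -w₀x²(L-x)²(x+2L)/(120LEI) = -5·12²·(16-12)²·(12+2·16)/(120·16·50000) = -33/6250 m
Load 2 — point force P=8 kN at a=8 m (b=L-a=8):
  y_2 = -Pa²(L-x)²(3bL-(3b+a)(L-x))/(6L³EI)  [x>a] = -8·8²·(16-12)²·(3·8·16-(3·8+8)·(16-12))/(6·16³·50000) = -16/9375 m
Load 3 — point force P=2 kN at a=48/5 m (b=L-a=32/5):
  y_3 = -Pa²(L-x)²(3bL-(3b+a)(L-x))/(6L³EI)  [x>a] = -2·(48/5)²·(16-12)²·(3·(32/5)·16-(3·(32/5)+(48/5))·(16-12))/(6·16³·50000) = -36/78125 m
Superposition: y = Σ y_i = -3491/468750 m ≈ -0.007447 m

y(12) = -3491/468750 m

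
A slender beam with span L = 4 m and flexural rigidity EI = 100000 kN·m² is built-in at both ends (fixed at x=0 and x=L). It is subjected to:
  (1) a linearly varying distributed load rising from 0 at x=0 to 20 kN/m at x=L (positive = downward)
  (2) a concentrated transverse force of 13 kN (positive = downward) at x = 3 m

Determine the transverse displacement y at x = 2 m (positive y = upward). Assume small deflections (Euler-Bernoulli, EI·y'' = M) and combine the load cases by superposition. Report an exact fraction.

Load 1 — triangular load w₀=20 kN/m (0→w₀ over full span):
  y_1 = -w₀x²(L-x)²(x+2L)/(120LEI) = -20·2²·(4-2)²·(2+2·4)/(120·4·100000) = -1/15000 m
Load 2 — point force P=13 kN at a=3 m (b=L-a=1):
  y_2 = -Pb²x²(3aL-(3a+b)x)/(6L³EI)  [x≤a] = -13·1²·2²·(3·3·4-(3·3+1)·2)/(6·4³·100000) = -13/600000 m
Superposition: y = Σ y_i = -53/600000 m ≈ -0.000088 m

y(2) = -53/600000 m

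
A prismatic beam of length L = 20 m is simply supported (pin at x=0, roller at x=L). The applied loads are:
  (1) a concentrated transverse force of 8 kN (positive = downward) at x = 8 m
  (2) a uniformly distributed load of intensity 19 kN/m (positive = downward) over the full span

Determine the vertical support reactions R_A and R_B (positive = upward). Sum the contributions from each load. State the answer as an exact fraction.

Load 1 — point force P=8 kN at a=8 m (b=L-a=12):
  R_A = Pb/L = 8·12/20 = 24/5 kN
  R_B = Pa/L = 8·8/20 = 16/5 kN
Load 2 — uniform load w=19 kN/m over full span:
  R_A = wL/2 = 19·20/2 = 190 kN
  R_B = wL/2 = 19·20/2 = 190 kN
Superposition: R_A = 974/5 kN, R_B = 966/5 kN

R_A = 974/5 kN, R_B = 966/5 kN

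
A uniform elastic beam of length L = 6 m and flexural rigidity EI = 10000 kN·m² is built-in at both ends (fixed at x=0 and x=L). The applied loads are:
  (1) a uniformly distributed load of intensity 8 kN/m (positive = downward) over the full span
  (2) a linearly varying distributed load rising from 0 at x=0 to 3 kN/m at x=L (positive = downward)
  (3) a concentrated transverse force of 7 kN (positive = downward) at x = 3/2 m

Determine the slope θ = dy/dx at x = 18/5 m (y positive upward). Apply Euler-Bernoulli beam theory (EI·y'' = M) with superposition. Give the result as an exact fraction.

θ(18/5) = 47619/50000000 rad

Load 1 — uniform load w=8 kN/m over full span:
  θ_1 = -wx(L-x)(L-2x)/(12EI) = -8·(18/5)·(6-(18/5))·(6-2·(18/5))/(12·10000) = 54/78125 rad
Load 2 — triangular load w₀=3 kN/m (0→w₀ over full span):
  θ_2 = -w₀(2x(L-x)(L-2x)(x+2L)+x²(L-x)²)/(120LEI) = -3·(2·(18/5)·(6-(18/5))·(6-2·(18/5))·((18/5)+2·6)+(18/5)²·(6-(18/5))²)/(120·6·10000) = 81/781250 rad
Load 3 — point force P=7 kN at a=3/2 m (b=L-a=9/2):
  θ_3 = Pa²(L-x)(2bL-(3b+a)(L-x))/(2L³EI)  [x>a] = 7·(3/2)²·(6-(18/5))·(2·(9/2)·6-(3·(9/2)+(3/2))·(6-(18/5)))/(2·6³·10000) = 63/400000 rad
Superposition: θ = Σ θ_i = 47619/50000000 rad ≈ 0.000952 rad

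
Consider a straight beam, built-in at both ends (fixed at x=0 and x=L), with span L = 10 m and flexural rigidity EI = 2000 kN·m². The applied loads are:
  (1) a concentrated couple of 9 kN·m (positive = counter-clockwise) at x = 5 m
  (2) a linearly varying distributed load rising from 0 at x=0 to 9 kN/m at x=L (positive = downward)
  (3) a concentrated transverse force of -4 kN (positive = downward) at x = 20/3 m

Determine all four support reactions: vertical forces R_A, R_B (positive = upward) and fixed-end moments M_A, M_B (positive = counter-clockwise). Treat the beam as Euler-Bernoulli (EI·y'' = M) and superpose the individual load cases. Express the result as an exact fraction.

R_A = 7459/540 kN, M_A = 3163/108 kN·m, R_B = 14681/540 kN, M_B = -3977/108 kN·m

Load 1 — applied couple M₀=9 kN·m at a=5 m (b=L-a=5):
  R_A = 6M₀ab/L³ = 6·9·5·5/10³ = 27/20 kN
  M_A = M₀b(2a-b)/L² = 9·5·(2·5-5)/10² = 9/4 kN·m
  R_B = -6M₀ab/L³ = -6·9·5·5/10³ = -27/20 kN
  M_B = M₀a(2b-a)/L² = 9·5·(2·5-5)/10² = 9/4 kN·m
Load 2 — triangular load w₀=9 kN/m (0→w₀ over full span):
  R_A = 3w₀L/20 = 3·9·10/20 = 27/2 kN
  M_A = w₀L²/30 = 9·10²/30 = 30 kN·m
  R_B = 7w₀L/20 = 7·9·10/20 = 63/2 kN
  M_B = -w₀L²/20 = -9·10²/20 = -45 kN·m
Load 3 — point force P=-4 kN at a=20/3 m (b=L-a=10/3):
  R_A = Pb²(3a+b)/L³ = (-4)·(10/3)²·(3·(20/3)+(10/3))/10³ = -28/27 kN
  M_A = Pab²/L² = (-4)·(20/3)·(10/3)²/10² = -80/27 kN·m
  R_B = Pa²(a+3b)/L³ = (-4)·(20/3)²·((20/3)+3·(10/3))/10³ = -80/27 kN
  M_B = -Pa²b/L² = -(-4)·(20/3)²·(10/3)/10² = 160/27 kN·m
Superposition: R_A = 7459/540 kN, M_A = 3163/108 kN·m, R_B = 14681/540 kN, M_B = -3977/108 kN·m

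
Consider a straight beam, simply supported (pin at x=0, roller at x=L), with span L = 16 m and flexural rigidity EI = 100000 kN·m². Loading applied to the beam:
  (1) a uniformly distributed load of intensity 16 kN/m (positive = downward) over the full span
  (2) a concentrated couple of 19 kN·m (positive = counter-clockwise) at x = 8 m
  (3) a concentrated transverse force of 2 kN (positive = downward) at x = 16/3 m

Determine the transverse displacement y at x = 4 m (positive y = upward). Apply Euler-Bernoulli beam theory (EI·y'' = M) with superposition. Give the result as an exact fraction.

Load 1 — uniform load w=16 kN/m over full span:
  y_1 = -wx(L³-2Lx²+x³)/(24EI) = -16·4·(16³-2·16·4²+4³)/(24·100000) = -304/3125 m
Load 2 — applied couple M₀=19 kN·m at a=8 m (b=L-a=8):
  y_2 = (M₀x³/(6L)+C₁x)/EI  [x≤a] with C₁=M₀(3b²-L²)/(6L)=-38/3 = (19·4³/(6·16)+(-38/3)·4)/100000 = -19/50000 m
Load 3 — point force P=2 kN at a=16/3 m (b=L-a=32/3):
  y_3 = -Pbx(L²-b²-x²)/(6LEI)  [x≤a] = -2·(32/3)·4·(16²-(32/3)²-4²)/(6·16·100000) = -284/253125 m
Superposition: y = Σ y_i = -400067/4050000 m ≈ -0.098782 m

y(4) = -400067/4050000 m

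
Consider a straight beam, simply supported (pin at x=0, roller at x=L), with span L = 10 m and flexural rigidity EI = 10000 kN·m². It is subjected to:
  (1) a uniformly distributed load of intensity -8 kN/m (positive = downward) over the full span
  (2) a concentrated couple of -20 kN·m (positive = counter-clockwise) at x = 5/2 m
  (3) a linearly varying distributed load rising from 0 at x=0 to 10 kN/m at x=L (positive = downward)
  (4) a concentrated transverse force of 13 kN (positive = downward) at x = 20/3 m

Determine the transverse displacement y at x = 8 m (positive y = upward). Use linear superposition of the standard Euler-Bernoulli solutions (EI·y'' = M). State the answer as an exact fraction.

y(8) = 9581/8100000 m

Load 1 — uniform load w=-8 kN/m over full span:
  y_1 = -wx(L³-2Lx²+x³)/(24EI) = -(-8)·8·(10³-2·10·8²+8³)/(24·10000) = 116/1875 m
Load 2 — applied couple M₀=-20 kN·m at a=5/2 m (b=L-a=15/2):
  y_2 = (M₀x³/(6L)-M₀(x-a)²/2+C₁x)/EI  [x>a] with C₁=M₀(3b²-L²)/(6L)=-275/12 = ((-20)·8³/(6·10)-(-20)·(8-(5/2))²/2+(-275/12)·8)/10000 = -103/20000 m
Load 3 — triangular load w₀=10 kN/m (0→w₀ over full span):
  y_3 = -w₀x(7L⁴-10L²x²+3x⁴)/(360LEI) = -10·8·(7·10⁴-10·10²·8²+3·8⁴)/(360·10·10000) = -127/3125 m
Load 4 — point force P=13 kN at a=20/3 m (b=L-a=10/3):
  y_4 = -Pa(L-x)(2Lx-a²-x²)/(6LEI)  [x>a] = -13·(20/3)·(10-8)·(2·10·8-(20/3)²-8²)/(6·10·10000) = -754/50625 m
Superposition: y = Σ y_i = 9581/8100000 m ≈ 0.001183 m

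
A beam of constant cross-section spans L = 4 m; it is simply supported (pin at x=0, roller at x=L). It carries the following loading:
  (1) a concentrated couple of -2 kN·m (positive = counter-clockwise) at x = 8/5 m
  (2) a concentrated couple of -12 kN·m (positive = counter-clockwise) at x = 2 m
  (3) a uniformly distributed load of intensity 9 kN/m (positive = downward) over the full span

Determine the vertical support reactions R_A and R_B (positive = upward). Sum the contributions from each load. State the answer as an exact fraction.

R_A = 29/2 kN, R_B = 43/2 kN

Load 1 — applied couple M₀=-2 kN·m at a=8/5 m (b=L-a=12/5):
  R_A = M₀/L = (-2)/4 = -1/2 kN
  R_B = -M₀/L = -(-2)/4 = 1/2 kN
Load 2 — applied couple M₀=-12 kN·m at a=2 m (b=L-a=2):
  R_A = M₀/L = (-12)/4 = -3 kN
  R_B = -M₀/L = -(-12)/4 = 3 kN
Load 3 — uniform load w=9 kN/m over full span:
  R_A = wL/2 = 9·4/2 = 18 kN
  R_B = wL/2 = 9·4/2 = 18 kN
Superposition: R_A = 29/2 kN, R_B = 43/2 kN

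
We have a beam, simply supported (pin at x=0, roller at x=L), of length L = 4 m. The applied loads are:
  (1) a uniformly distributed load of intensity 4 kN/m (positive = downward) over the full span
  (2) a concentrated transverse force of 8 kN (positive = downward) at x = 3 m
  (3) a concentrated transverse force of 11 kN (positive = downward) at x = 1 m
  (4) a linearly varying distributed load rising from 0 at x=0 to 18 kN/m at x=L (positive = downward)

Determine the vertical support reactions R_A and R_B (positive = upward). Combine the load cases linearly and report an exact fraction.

R_A = 121/4 kN, R_B = 163/4 kN

Load 1 — uniform load w=4 kN/m over full span:
  R_A = wL/2 = 4·4/2 = 8 kN
  R_B = wL/2 = 4·4/2 = 8 kN
Load 2 — point force P=8 kN at a=3 m (b=L-a=1):
  R_A = Pb/L = 8·1/4 = 2 kN
  R_B = Pa/L = 8·3/4 = 6 kN
Load 3 — point force P=11 kN at a=1 m (b=L-a=3):
  R_A = Pb/L = 11·3/4 = 33/4 kN
  R_B = Pa/L = 11·1/4 = 11/4 kN
Load 4 — triangular load w₀=18 kN/m (0→w₀ over full span):
  R_A = w₀L/6 = 18·4/6 = 12 kN
  R_B = w₀L/3 = 18·4/3 = 24 kN
Superposition: R_A = 121/4 kN, R_B = 163/4 kN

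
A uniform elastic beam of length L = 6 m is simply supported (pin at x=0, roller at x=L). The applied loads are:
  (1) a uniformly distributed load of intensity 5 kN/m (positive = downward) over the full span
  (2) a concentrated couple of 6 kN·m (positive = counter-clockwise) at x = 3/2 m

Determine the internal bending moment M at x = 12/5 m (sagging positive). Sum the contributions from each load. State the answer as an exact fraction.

Load 1 — uniform load w=5 kN/m over full span:
  M_1 = wx(L-x)/2 = 5·(12/5)·(6-(12/5))/2 = 108/5 kN·m
Load 2 — applied couple M₀=6 kN·m at a=3/2 m (b=L-a=9/2):
  M_2 = M₀x/L - M₀  [x>a] = 6·(12/5)/6 - 6 = -18/5 kN·m
Superposition: M = Σ M_i = 18 kN·m ≈ 18.000000 kN·m

M(12/5) = 18 kN·m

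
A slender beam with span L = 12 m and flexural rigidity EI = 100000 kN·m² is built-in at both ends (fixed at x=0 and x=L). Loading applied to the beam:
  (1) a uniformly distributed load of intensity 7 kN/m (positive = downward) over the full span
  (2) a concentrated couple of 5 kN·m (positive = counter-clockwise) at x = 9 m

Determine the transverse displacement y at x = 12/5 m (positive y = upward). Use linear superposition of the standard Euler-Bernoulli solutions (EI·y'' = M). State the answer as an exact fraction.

Load 1 — uniform load w=7 kN/m over full span:
  y_1 = -wx²(L-x)²/(24EI) = -7·(12/5)²·(12-(12/5))²/(24·100000) = -3024/1953125 m
Load 2 — applied couple M₀=5 kN·m at a=9 m (b=L-a=3):
  y_2 = (R_Ax³/6 - M_Ax²/2)/EI  [x≤a] with R_A=15/32, M_A=25/16 = ((15/32)·(12/5)³/6 - (25/16)·(12/5)²/2)/100000 = -171/5000000 m
Superposition: y = Σ y_i = -197811/125000000 m ≈ -0.001582 m

y(12/5) = -197811/125000000 m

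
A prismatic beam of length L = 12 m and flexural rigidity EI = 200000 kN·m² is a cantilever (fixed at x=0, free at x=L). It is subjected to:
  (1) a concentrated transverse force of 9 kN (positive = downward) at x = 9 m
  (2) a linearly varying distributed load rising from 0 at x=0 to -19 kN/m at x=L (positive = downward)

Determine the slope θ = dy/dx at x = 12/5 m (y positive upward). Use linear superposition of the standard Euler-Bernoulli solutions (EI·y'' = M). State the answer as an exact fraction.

θ(12/5) = 264717/31250000 rad

Load 1 — point force P=9 kN at a=9 m (b=L-a=3):
  θ_1 = -Px(2a-x)/(2EI)  [x≤a] = -9·(12/5)·(2·9-(12/5))/(2·200000) = -1053/1250000 rad
Load 2 — triangular load w₀=-19 kN/m (0→w₀ over full span):
  θ_2 = (w₀Lx²/4-w₀L²x/3-w₀x⁴/(24L))/EI = ((-19)·12·(12/5)²/4-(-19)·12²·(12/5)/3-(-19)·(12/5)⁴/(24·12))/200000 = 145521/15625000 rad
Superposition: θ = Σ θ_i = 264717/31250000 rad ≈ 0.008471 rad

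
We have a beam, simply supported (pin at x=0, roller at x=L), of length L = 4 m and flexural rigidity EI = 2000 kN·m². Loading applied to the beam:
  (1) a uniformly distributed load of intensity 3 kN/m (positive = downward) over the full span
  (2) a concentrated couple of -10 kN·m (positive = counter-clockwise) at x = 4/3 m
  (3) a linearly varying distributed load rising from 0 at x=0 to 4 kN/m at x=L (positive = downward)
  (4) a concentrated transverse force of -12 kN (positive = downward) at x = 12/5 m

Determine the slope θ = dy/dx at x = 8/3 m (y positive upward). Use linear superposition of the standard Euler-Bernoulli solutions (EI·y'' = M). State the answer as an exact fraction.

θ(8/3) = 19613/15187500 rad

Load 1 — uniform load w=3 kN/m over full span:
  θ_1 = -w(L³-6Lx²+4x³)/(24EI) = -3·(4³-6·4·(8/3)²+4·(8/3)³)/(24·2000) = 13/6750 rad
Load 2 — applied couple M₀=-10 kN·m at a=4/3 m (b=L-a=8/3):
  θ_2 = (M₀x²/(2L)-M₀(x-a)+C₁)/EI  [x>a] with C₁=M₀(3b²-L²)/(6L)=-20/9 = ((-10)·(8/3)²/(2·4)-(-10)·((8/3)-(4/3))+(-20/9))/2000 = 1/900 rad
Load 3 — triangular load w₀=4 kN/m (0→w₀ over full span):
  θ_3 = -w₀(7L⁴-30L²x²+15x⁴)/(360LEI) = -4·(7·4⁴-30·4²·(8/3)²+15·(8/3)⁴)/(360·4·2000) = 182/151875 rad
Load 4 — point force P=-12 kN at a=12/5 m (b=L-a=8/5):
  θ_4 = -Pa(2L²-6Lx+3x²+a²)/(6LEI)  [x>a] = -(-12)·(12/5)·(2·4²-6·4·(8/3)+3·(8/3)²+(12/5)²)/(6·4·2000) = -46/15625 rad
Superposition: θ = Σ θ_i = 19613/15187500 rad ≈ 0.001291 rad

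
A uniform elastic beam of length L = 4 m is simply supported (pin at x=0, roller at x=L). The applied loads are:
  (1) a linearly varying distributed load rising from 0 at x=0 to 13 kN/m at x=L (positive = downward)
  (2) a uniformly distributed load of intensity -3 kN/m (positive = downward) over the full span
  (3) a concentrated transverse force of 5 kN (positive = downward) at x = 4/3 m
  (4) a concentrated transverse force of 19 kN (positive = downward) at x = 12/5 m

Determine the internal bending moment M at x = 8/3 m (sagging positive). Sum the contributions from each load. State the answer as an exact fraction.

M(8/3) = 10096/405 kN·m

Load 1 — triangular load w₀=13 kN/m (0→w₀ over full span):
  M_1 = w₀Lx/6 - w₀x³/(6L) = 13·4·(8/3)/6 - 13·(8/3)³/(6·4) = 1040/81 kN·m
Load 2 — uniform load w=-3 kN/m over full span:
  M_2 = wx(L-x)/2 = (-3)·(8/3)·(4-(8/3))/2 = -16/3 kN·m
Load 3 — point force P=5 kN at a=4/3 m (b=L-a=8/3):
  M_3 = Pa(L-x)/L  [x>a] = 5·(4/3)·(4-(8/3))/4 = 20/9 kN·m
Load 4 — point force P=19 kN at a=12/5 m (b=L-a=8/5):
  M_4 = Pa(L-x)/L  [x>a] = 19·(12/5)·(4-(8/3))/4 = 76/5 kN·m
Superposition: M = Σ M_i = 10096/405 kN·m ≈ 24.928395 kN·m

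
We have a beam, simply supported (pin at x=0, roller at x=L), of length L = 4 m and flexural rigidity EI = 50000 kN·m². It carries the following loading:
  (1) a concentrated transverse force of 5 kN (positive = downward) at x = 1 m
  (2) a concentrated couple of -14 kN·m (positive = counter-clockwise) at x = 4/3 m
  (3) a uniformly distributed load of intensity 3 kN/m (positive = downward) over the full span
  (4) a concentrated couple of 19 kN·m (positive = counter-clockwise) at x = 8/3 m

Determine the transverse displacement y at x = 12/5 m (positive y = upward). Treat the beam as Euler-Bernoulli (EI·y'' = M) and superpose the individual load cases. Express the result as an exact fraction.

Load 1 — point force P=5 kN at a=1 m (b=L-a=3):
  y_1 = -Pa(L-x)(2Lx-a²-x²)/(6LEI)  [x>a] = -5·1·(4-(12/5))·(2·4·(12/5)-1²-(12/5)²)/(6·4·50000) = -311/3750000 m
Load 2 — applied couple M₀=-14 kN·m at a=4/3 m (b=L-a=8/3):
  y_2 = (M₀x³/(6L)-M₀(x-a)²/2+C₁x)/EI  [x>a] with C₁=M₀(3b²-L²)/(6L)=-28/9 = ((-14)·(12/5)³/(6·4)-(-14)·((12/5)-(4/3))²/2+(-28/9)·(12/5))/50000 = -532/3515625 m
Load 3 — uniform load w=3 kN/m over full span:
  y_3 = -wx(L³-2Lx²+x³)/(24EI) = -3·(12/5)·(4³-2·4·(12/5)²+(12/5)³)/(24·50000) = -372/1953125 m
Load 4 — applied couple M₀=19 kN·m at a=8/3 m (b=L-a=4/3):
  y_4 = (M₀x³/(6L)+C₁x)/EI  [x≤a] with C₁=M₀(3b²-L²)/(6L)=-76/9 = (19·(12/5)³/(6·4)+(-76/9)·(12/5))/50000 = -437/2343750 m
Superposition: y = Σ y_i = -171893/281250000 m ≈ -0.000611 m

y(12/5) = -171893/281250000 m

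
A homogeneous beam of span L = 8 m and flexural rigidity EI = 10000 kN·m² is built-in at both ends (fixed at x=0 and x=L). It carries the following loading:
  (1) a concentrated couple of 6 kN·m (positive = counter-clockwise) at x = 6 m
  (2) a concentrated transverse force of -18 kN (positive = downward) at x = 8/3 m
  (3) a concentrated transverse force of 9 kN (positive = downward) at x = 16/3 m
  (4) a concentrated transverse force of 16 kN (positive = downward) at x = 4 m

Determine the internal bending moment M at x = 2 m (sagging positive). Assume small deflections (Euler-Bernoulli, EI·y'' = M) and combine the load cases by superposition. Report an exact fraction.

Load 1 — applied couple M₀=6 kN·m at a=6 m (b=L-a=2):
  M_1 = R_Ax - M_A  [x≤a] with R_A=27/32, M_A=15/8 = (27/32)·2 - (15/8) = -3/16 kN·m
Load 2 — point force P=-18 kN at a=8/3 m (b=L-a=16/3):
  M_2 = Pb²(3a+b)x/L³ - Pab²/L²  [x≤a] = (-18)·(16/3)²·(3·(8/3)+(16/3))·2/8³ - (-18)·(8/3)·(16/3)²/8² = -16/3 kN·m
Load 3 — point force P=9 kN at a=16/3 m (b=L-a=8/3):
  M_3 = Pb²(3a+b)x/L³ - Pab²/L²  [x≤a] = 9·(8/3)²·(3·(16/3)+(8/3))·2/8³ - 9·(16/3)·(8/3)²/8² = -2/3 kN·m
Load 4 — point force P=16 kN at a=4 m (b=L-a=4):
  M_4 = Pb²(3a+b)x/L³ - Pab²/L²  [x≤a] = 16·4²·(3·4+4)·2/8³ - 16·4·4²/8² = 0 kN·m
Superposition: M = Σ M_i = -99/16 kN·m ≈ -6.187500 kN·m

M(2) = -99/16 kN·m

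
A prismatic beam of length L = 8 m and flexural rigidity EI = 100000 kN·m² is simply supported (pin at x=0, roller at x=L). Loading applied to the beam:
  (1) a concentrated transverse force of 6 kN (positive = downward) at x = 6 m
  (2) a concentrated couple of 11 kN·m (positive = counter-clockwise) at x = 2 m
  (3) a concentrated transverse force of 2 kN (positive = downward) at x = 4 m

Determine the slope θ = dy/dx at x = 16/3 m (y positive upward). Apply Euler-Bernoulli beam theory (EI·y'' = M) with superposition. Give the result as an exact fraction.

θ(16/3) = 3/80000 rad

Load 1 — point force P=6 kN at a=6 m (b=L-a=2):
  θ_1 = -Pb(L²-b²-3x²)/(6LEI)  [x≤a] = -6·2·(8²-2²-3·(16/3)²)/(6·8·100000) = 19/300000 rad
Load 2 — applied couple M₀=11 kN·m at a=2 m (b=L-a=6):
  θ_2 = (M₀x²/(2L)-M₀(x-a)+C₁)/EI  [x>a] with C₁=M₀(3b²-L²)/(6L)=121/12 = (11·(16/3)²/(2·8)-11·((16/3)-2)+(121/12))/100000 = -253/3600000 rad
Load 3 — point force P=2 kN at a=4 m (b=L-a=4):
  θ_3 = -Pa(2L²-6Lx+3x²+a²)/(6LEI)  [x>a] = -2·4·(2·8²-6·8·(16/3)+3·(16/3)²+4²)/(6·8·100000) = 1/22500 rad
Superposition: θ = Σ θ_i = 3/80000 rad ≈ 0.000037 rad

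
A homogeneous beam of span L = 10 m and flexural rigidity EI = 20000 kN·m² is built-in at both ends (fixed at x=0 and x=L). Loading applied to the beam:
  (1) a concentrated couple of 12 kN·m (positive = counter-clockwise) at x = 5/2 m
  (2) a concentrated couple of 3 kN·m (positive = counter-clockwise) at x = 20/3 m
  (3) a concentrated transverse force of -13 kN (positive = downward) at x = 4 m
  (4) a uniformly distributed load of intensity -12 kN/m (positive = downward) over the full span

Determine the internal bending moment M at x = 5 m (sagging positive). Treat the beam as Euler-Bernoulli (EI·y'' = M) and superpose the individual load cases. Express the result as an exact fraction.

M(5) = -312/5 kN·m

Load 1 — applied couple M₀=12 kN·m at a=5/2 m (b=L-a=15/2):
  M_1 = R_Ax - M_A - M₀  [x>a] with R_A=27/20, M_A=-9/4 = (27/20)·5 - (-9/4) - 12 = -3 kN·m
Load 2 — applied couple M₀=3 kN·m at a=20/3 m (b=L-a=10/3):
  M_2 = R_Ax - M_A  [x≤a] with R_A=2/5, M_A=1 = (2/5)·5 - 1 = 1 kN·m
Load 3 — point force P=-13 kN at a=4 m (b=L-a=6):
  M_3 = Pa²(a+3b)(L-x)/L³ - Pa²b/L²  [x>a] = (-13)·4²·(4+3·6)·(10-5)/10³ - (-13)·4²·6/10² = -52/5 kN·m
Load 4 — uniform load w=-12 kN/m over full span:
  M_4 = wLx/2 - wL²/12 - wx²/2 = (-12)·10·5/2 - (-12)·10²/12 - (-12)·5²/2 = -50 kN·m
Superposition: M = Σ M_i = -312/5 kN·m ≈ -62.400000 kN·m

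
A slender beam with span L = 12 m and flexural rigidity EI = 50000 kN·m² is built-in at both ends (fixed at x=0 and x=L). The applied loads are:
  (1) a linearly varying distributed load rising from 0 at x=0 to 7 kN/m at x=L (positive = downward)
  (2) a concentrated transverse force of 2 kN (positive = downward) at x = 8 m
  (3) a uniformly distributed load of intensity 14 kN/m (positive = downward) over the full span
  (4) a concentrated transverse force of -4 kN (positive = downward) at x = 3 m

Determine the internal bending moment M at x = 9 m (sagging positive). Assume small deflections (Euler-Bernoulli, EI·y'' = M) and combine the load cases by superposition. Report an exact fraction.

M(9) = 2807/90 kN·m

Load 1 — triangular load w₀=7 kN/m (0→w₀ over full span):
  M_1 = 3w₀Lx/20 - w₀L²/30 - w₀x³/(6L) = 3·7·12·9/20 - 7·12²/30 - 7·9³/(6·12) = 357/40 kN·m
Load 2 — point force P=2 kN at a=8 m (b=L-a=4):
  M_2 = Pa²(a+3b)(L-x)/L³ - Pa²b/L²  [x>a] = 2·8²·(8+3·4)·(12-9)/12³ - 2·8²·4/12² = 8/9 kN·m
Load 3 — uniform load w=14 kN/m over full span:
  M_3 = wLx/2 - wL²/12 - wx²/2 = 14·12·9/2 - 14·12²/12 - 14·9²/2 = 21 kN·m
Load 4 — point force P=-4 kN at a=3 m (b=L-a=9):
  M_4 = Pa²(a+3b)(L-x)/L³ - Pa²b/L²  [x>a] = (-4)·3²·(3+3·9)·(12-9)/12³ - (-4)·3²·9/12² = 3/8 kN·m
Superposition: M = Σ M_i = 2807/90 kN·m ≈ 31.188889 kN·m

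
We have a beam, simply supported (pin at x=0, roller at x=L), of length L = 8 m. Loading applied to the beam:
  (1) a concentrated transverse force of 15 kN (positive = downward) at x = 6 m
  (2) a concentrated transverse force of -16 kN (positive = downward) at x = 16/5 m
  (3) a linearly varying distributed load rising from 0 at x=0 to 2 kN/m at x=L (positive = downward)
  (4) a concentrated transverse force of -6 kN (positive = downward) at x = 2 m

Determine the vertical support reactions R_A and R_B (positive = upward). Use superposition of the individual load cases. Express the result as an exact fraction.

Load 1 — point force P=15 kN at a=6 m (b=L-a=2):
  R_A = Pb/L = 15·2/8 = 15/4 kN
  R_B = Pa/L = 15·6/8 = 45/4 kN
Load 2 — point force P=-16 kN at a=16/5 m (b=L-a=24/5):
  R_A = Pb/L = (-16)·(24/5)/8 = -48/5 kN
  R_B = Pa/L = (-16)·(16/5)/8 = -32/5 kN
Load 3 — triangular load w₀=2 kN/m (0→w₀ over full span):
  R_A = w₀L/6 = 2·8/6 = 8/3 kN
  R_B = w₀L/3 = 2·8/3 = 16/3 kN
Load 4 — point force P=-6 kN at a=2 m (b=L-a=6):
  R_A = Pb/L = (-6)·6/8 = -9/2 kN
  R_B = Pa/L = (-6)·2/8 = -3/2 kN
Superposition: R_A = -461/60 kN, R_B = 521/60 kN

R_A = -461/60 kN, R_B = 521/60 kN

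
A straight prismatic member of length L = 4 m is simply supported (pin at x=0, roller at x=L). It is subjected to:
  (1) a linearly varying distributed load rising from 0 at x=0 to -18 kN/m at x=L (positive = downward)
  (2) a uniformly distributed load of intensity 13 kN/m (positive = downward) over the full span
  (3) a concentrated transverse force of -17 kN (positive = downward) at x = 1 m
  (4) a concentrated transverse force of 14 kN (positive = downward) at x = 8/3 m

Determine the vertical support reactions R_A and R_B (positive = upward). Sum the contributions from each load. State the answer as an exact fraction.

Load 1 — triangular load w₀=-18 kN/m (0→w₀ over full span):
  R_A = w₀L/6 = (-18)·4/6 = -12 kN
  R_B = w₀L/3 = (-18)·4/3 = -24 kN
Load 2 — uniform load w=13 kN/m over full span:
  R_A = wL/2 = 13·4/2 = 26 kN
  R_B = wL/2 = 13·4/2 = 26 kN
Load 3 — point force P=-17 kN at a=1 m (b=L-a=3):
  R_A = Pb/L = (-17)·3/4 = -51/4 kN
  R_B = Pa/L = (-17)·1/4 = -17/4 kN
Load 4 — point force P=14 kN at a=8/3 m (b=L-a=4/3):
  R_A = Pb/L = 14·(4/3)/4 = 14/3 kN
  R_B = Pa/L = 14·(8/3)/4 = 28/3 kN
Superposition: R_A = 71/12 kN, R_B = 85/12 kN

R_A = 71/12 kN, R_B = 85/12 kN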